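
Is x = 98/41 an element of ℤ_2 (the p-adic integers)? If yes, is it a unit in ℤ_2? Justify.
x ∈ ℤ_2 but not a unit; v_2(x) = 1 > 0

ℤ_2 = {x ∈ ℚ_2 : v_2(x) ≥ 0} and ℤ_2^× = {x ∈ ℤ_2 : v_2(x) = 0}. Here v_2(98/41) = v_2(num) − v_2(den) = 1; compare against these criteria.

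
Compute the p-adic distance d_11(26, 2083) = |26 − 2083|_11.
d_11(26, 2083) = 1/121

Step 1 — x − y = 26 − 2083 = -2057. Step 2 — v_11(-2057) = 2 (factor: -2057 = −(11^2 · 17); the sign does not affect v_p). Step 3 — |x − y|_11 = 11^{-2} = 1/121.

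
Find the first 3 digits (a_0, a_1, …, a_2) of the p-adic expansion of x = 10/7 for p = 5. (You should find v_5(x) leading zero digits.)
(a_0, …, a_2) = (0, 1, 2)

v_5(10/7) = 1, so a_0 = ... = a_0 = 0. Factor out: x = 5^1 · u with u = 2/7 a unit in ℤ_5. Expand u iteratively via a_{v+i} = u_i mod 5, u_{i+1} = (u_i − a_{v+i})/5:
  u_0 = 2/7;  a_1 = 1;  u_1 = (u_0 − 1)/5 = -1/7
  u_1 = -1/7;  a_2 = 2;  u_2 = (u_1 − 2)/5 = -3/7
Digits: (0, 1, 2).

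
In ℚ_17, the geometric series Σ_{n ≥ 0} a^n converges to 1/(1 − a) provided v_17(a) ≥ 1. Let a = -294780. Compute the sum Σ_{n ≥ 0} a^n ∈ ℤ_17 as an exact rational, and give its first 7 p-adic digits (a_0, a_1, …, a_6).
Σ a^n = 1/(1 − a) = 1/294781;  first 7 digits = (1, 0, 0, 8, 13, 16, 12)

v_17(a) = 3 ≥ 1, so the series converges in ℤ_17 to 1/(1 − a) = 1/(1 − (-294780)) = 1/294781. Expand this rational in ℤ_17: compute digits iteratively via d_i = x_i mod 17, x_{i+1} = (x_i − d_i)/17. The first 7 digits are (1, 0, 0, 8, 13, 16, 12).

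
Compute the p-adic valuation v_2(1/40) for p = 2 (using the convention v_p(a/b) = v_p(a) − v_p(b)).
v_2(1/40) = -3

Factor powers of 2 from the numerator and denominator of the reduced fraction: 1 = 2^0 · 1 and 40 = 2^3 · 5. Apply v_p(a/b) = v_p(a) − v_p(b): v_2(1/40) = 0 − 3 = -3.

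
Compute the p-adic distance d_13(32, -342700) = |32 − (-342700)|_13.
d_13(32, -342700) = 1/28561

Step 1 — x − y = 32 − (-342700) = 342732. Step 2 — v_13(342732) = 4 (factor: 342732 = (13^4 · 12); the sign does not affect v_p). Step 3 — |x − y|_13 = 13^{-4} = 1/28561.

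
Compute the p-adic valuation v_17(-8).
v_17(-8) = 0

v_17(n) is the largest exponent k such that 17^k divides n. Factor out: -8 = -17^0 · 8. (Sign doesn't affect v_p.) So v_17(-8) = 0.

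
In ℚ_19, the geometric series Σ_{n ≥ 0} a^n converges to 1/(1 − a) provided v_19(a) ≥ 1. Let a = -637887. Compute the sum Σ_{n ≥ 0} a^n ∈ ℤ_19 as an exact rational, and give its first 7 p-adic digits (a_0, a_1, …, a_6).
Σ a^n = 1/(1 − a) = 1/637888;  first 7 digits = (1, 0, 0, 2, 14, 18, 3)

v_19(a) = 3 ≥ 1, so the series converges in ℤ_19 to 1/(1 − a) = 1/(1 − (-637887)) = 1/637888. Expand this rational in ℤ_19: compute digits iteratively via d_i = x_i mod 19, x_{i+1} = (x_i − d_i)/19. The first 7 digits are (1, 0, 0, 2, 14, 18, 3).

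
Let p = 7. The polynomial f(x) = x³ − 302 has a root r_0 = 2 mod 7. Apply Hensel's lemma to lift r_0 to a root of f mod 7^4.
r_3 = 1227 (mod 2401)

Hensel: r_{i+1} = r_i − f(r_i)/f′(r_i) mod 7^{i+2}, where f′(x) = 3x². Iterate:
  r_0 = 2 (mod 7)
  r_1 = 2 (mod 49)
  r_2 = 198 (mod 343)
  r_3 = 1227 (mod 2401)
Final: r = 1227 with f(r) ≡ 0 mod 7^4.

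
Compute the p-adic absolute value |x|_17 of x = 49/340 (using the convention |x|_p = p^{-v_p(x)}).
|49/340|_17 = 17

Step 1 — compute v_17(x) by factoring powers of 17 out of the numerator and denominator: v_17(49/340) = -1. Step 2 — apply |x|_p = p^{-v_p(x)} = 17^{1} = 17.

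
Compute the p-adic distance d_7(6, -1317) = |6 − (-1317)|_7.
d_7(6, -1317) = 1/49

Step 1 — x − y = 6 − (-1317) = 1323. Step 2 — v_7(1323) = 2 (factor: 1323 = (7^2 · 27); the sign does not affect v_p). Step 3 — |x − y|_7 = 7^{-2} = 1/49.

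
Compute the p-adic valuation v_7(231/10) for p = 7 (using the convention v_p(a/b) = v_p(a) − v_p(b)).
v_7(231/10) = 1

Factor powers of 7 from the numerator and denominator of the reduced fraction: 231 = 7^1 · 33 and 10 = 7^0 · 10. Apply v_p(a/b) = v_p(a) − v_p(b): v_7(231/10) = 1 − 0 = 1.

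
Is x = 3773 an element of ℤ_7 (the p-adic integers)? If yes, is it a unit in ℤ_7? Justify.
x ∈ ℤ_7 but not a unit; v_7(x) = 3 > 0

ℤ_7 = {x ∈ ℚ_7 : v_7(x) ≥ 0} and ℤ_7^× = {x ∈ ℤ_7 : v_7(x) = 0}. Here v_7(3773) = v_7(num) − v_7(den) = 3; compare against these criteria.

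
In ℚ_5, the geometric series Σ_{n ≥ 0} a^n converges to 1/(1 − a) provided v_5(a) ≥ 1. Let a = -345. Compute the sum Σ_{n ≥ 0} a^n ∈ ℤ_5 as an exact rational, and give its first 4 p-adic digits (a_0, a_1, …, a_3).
Σ a^n = 1/(1 − a) = 1/346;  first 4 digits = (1, 1, 2, 0)

v_5(a) = 1 ≥ 1, so the series converges in ℤ_5 to 1/(1 − a) = 1/(1 − (-345)) = 1/346. Expand this rational in ℤ_5: compute digits iteratively via d_i = x_i mod 5, x_{i+1} = (x_i − d_i)/5. The first 4 digits are (1, 1, 2, 0).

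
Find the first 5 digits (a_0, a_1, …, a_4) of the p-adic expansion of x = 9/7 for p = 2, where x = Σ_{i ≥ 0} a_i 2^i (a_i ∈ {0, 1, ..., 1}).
(a_0, …, a_4) = (1, 1, 1, 1, 0)

v_2(9/7) = 0 (numerator and denominator both coprime to 2), so x ∈ ℤ_2^×. Compute digits iteratively via a_i = x_i mod 2, x_{i+1} = (x_i − a_i)/2, with x_0 = x:
  x_0 = 9/7;  a_0 = 1;  x_1 = (x_0 − 1)/2 = 1/7
  x_1 = 1/7;  a_1 = 1;  x_2 = (x_1 − 1)/2 = -3/7
  x_2 = -3/7;  a_2 = 1;  x_3 = (x_2 − 1)/2 = -5/7
  x_3 = -5/7;  a_3 = 1;  x_4 = (x_3 − 1)/2 = -6/7
  x_4 = -6/7;  a_4 = 0;  x_5 = (x_4 − 0)/2 = -3/7
Digits: (1, 1, 1, 1, 0).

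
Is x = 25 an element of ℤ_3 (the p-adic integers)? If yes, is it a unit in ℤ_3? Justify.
x ∈ ℤ_3^× (unit); v_3(x) = 0

ℤ_3 = {x ∈ ℚ_3 : v_3(x) ≥ 0} and ℤ_3^× = {x ∈ ℤ_3 : v_3(x) = 0}. Here v_3(25) = v_3(num) − v_3(den) = 0; compare against these criteria.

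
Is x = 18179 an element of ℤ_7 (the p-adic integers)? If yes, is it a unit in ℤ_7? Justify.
x ∈ ℤ_7 but not a unit; v_7(x) = 3 > 0

ℤ_7 = {x ∈ ℚ_7 : v_7(x) ≥ 0} and ℤ_7^× = {x ∈ ℤ_7 : v_7(x) = 0}. Here v_7(18179) = v_7(num) − v_7(den) = 3; compare against these criteria.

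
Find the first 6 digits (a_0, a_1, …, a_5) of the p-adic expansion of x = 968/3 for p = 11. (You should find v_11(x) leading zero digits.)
(a_0, …, a_5) = (0, 0, 10, 3, 7, 3)

v_11(968/3) = 2, so a_0 = ... = a_1 = 0. Factor out: x = 11^2 · u with u = 8/3 a unit in ℤ_11. Expand u iteratively via a_{v+i} = u_i mod 11, u_{i+1} = (u_i − a_{v+i})/11:
  u_0 = 8/3;  a_2 = 10;  u_1 = (u_0 − 10)/11 = -2/3
  u_1 = -2/3;  a_3 = 3;  u_2 = (u_1 − 3)/11 = -1/3
  u_2 = -1/3;  a_4 = 7;  u_3 = (u_2 − 7)/11 = -2/3
  u_3 = -2/3;  a_5 = 3;  u_4 = (u_3 − 3)/11 = -1/3
Digits: (0, 0, 10, 3, 7, 3).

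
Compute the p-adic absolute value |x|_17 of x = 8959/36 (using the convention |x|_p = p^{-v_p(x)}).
|8959/36|_17 = 1/289

Step 1 — compute v_17(x) by factoring powers of 17 out of the numerator and denominator: v_17(8959/36) = 2. Step 2 — apply |x|_p = p^{-v_p(x)} = 17^{-2} = 1/289.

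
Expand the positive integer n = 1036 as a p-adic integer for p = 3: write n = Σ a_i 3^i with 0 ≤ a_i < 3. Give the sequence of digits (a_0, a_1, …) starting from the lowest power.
(a_0, a_1, …) = (1, 0, 1, 2, 0, 1, 1)

Repeated division by 3 gives the digits low-to-high: 1036 = 1 + 1·3^2 + 2·3^3 + 1·3^5 + 1·3^6. Digit sequence: (1, 0, 1, 2, 0, 1, 1).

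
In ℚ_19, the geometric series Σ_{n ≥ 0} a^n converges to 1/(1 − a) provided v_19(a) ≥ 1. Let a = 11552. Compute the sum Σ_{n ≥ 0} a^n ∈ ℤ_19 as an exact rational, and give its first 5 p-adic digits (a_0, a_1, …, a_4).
Σ a^n = 1/(1 − a) = -1/11551;  first 5 digits = (1, 0, 13, 1, 17)

v_19(a) = 2 ≥ 1, so the series converges in ℤ_19 to 1/(1 − a) = 1/(1 − 11552) = -1/11551. Expand this rational in ℤ_19: compute digits iteratively via d_i = x_i mod 19, x_{i+1} = (x_i − d_i)/19. The first 5 digits are (1, 0, 13, 1, 17).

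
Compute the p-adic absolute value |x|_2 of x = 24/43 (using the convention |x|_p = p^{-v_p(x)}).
|24/43|_2 = 1/8

Step 1 — compute v_2(x) by factoring powers of 2 out of the numerator and denominator: v_2(24/43) = 3. Step 2 — apply |x|_p = p^{-v_p(x)} = 2^{-3} = 1/8.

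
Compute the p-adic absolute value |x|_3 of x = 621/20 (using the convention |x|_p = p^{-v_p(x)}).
|621/20|_3 = 1/27

Step 1 — compute v_3(x) by factoring powers of 3 out of the numerator and denominator: v_3(621/20) = 3. Step 2 — apply |x|_p = p^{-v_p(x)} = 3^{-3} = 1/27.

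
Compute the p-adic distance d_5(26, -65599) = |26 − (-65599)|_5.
d_5(26, -65599) = 1/3125

Step 1 — x − y = 26 − (-65599) = 65625. Step 2 — v_5(65625) = 5 (factor: 65625 = (5^5 · 21); the sign does not affect v_p). Step 3 — |x − y|_5 = 5^{-5} = 1/3125.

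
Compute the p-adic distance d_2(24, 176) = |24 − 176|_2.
d_2(24, 176) = 1/8

Step 1 — x − y = 24 − 176 = -152. Step 2 — v_2(-152) = 3 (factor: -152 = −(2^3 · 19); the sign does not affect v_p). Step 3 — |x − y|_2 = 2^{-3} = 1/8.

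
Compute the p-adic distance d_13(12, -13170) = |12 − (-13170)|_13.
d_13(12, -13170) = 1/2197

Step 1 — x − y = 12 − (-13170) = 13182. Step 2 — v_13(13182) = 3 (factor: 13182 = (13^3 · 6); the sign does not affect v_p). Step 3 — |x − y|_13 = 13^{-3} = 1/2197.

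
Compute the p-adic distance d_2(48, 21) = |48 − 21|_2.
d_2(48, 21) = 1

Step 1 — x − y = 48 − 21 = 27. Step 2 — v_2(27) = 0 (factor: 27 = (2^0 · 27); the sign does not affect v_p). Step 3 — |x − y|_2 = 2^{0} = 1.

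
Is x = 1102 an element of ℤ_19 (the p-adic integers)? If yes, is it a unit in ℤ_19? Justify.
x ∈ ℤ_19 but not a unit; v_19(x) = 1 > 0

ℤ_19 = {x ∈ ℚ_19 : v_19(x) ≥ 0} and ℤ_19^× = {x ∈ ℤ_19 : v_19(x) = 0}. Here v_19(1102) = v_19(num) − v_19(den) = 1; compare against these criteria.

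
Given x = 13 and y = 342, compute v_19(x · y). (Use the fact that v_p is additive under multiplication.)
v_19(4446) = 1

v_p(x) = 0 (factor: 13 = 19^0 · 13); v_p(y) = 1 (factor: 342 = 19^1 · 18). Additivity: v_p(xy) = v_p(x) + v_p(y) = 0 + 1 = 1. (Direct check: xy = 4446 = 19^1 · (234).)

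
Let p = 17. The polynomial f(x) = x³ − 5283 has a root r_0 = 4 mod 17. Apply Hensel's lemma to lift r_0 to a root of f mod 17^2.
r_1 = 191 (mod 289)

Hensel: r_{i+1} = r_i − f(r_i)/f′(r_i) mod 17^{i+2}, where f′(x) = 3x². Iterate:
  r_0 = 4 (mod 17)
  r_1 = 191 (mod 289)
Final: r = 191 with f(r) ≡ 0 mod 17^2.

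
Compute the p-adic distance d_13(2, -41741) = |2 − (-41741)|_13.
d_13(2, -41741) = 1/2197

Step 1 — x − y = 2 − (-41741) = 41743. Step 2 — v_13(41743) = 3 (factor: 41743 = (13^3 · 19); the sign does not affect v_p). Step 3 — |x − y|_13 = 13^{-3} = 1/2197.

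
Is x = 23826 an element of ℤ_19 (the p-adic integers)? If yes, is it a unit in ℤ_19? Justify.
x ∈ ℤ_19 but not a unit; v_19(x) = 2 > 0

ℤ_19 = {x ∈ ℚ_19 : v_19(x) ≥ 0} and ℤ_19^× = {x ∈ ℤ_19 : v_19(x) = 0}. Here v_19(23826) = v_19(num) − v_19(den) = 2; compare against these criteria.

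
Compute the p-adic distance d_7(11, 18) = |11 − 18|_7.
d_7(11, 18) = 1/7

Step 1 — x − y = 11 − 18 = -7. Step 2 — v_7(-7) = 1 (factor: -7 = −(7^1 · 1); the sign does not affect v_p). Step 3 — |x − y|_7 = 7^{-1} = 1/7.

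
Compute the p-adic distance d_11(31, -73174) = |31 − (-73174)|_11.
d_11(31, -73174) = 1/14641

Step 1 — x − y = 31 − (-73174) = 73205. Step 2 — v_11(73205) = 4 (factor: 73205 = (11^4 · 5); the sign does not affect v_p). Step 3 — |x − y|_11 = 11^{-4} = 1/14641.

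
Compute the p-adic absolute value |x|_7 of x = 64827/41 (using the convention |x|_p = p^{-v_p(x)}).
|64827/41|_7 = 1/2401

Step 1 — compute v_7(x) by factoring powers of 7 out of the numerator and denominator: v_7(64827/41) = 4. Step 2 — apply |x|_p = p^{-v_p(x)} = 7^{-4} = 1/2401.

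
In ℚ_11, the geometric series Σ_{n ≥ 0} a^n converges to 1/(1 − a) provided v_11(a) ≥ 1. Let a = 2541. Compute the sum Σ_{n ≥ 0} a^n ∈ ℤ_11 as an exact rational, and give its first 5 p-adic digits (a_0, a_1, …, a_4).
Σ a^n = 1/(1 − a) = -1/2540;  first 5 digits = (1, 0, 10, 1, 1)

v_11(a) = 2 ≥ 1, so the series converges in ℤ_11 to 1/(1 − a) = 1/(1 − 2541) = -1/2540. Expand this rational in ℤ_11: compute digits iteratively via d_i = x_i mod 11, x_{i+1} = (x_i − d_i)/11. The first 5 digits are (1, 0, 10, 1, 1).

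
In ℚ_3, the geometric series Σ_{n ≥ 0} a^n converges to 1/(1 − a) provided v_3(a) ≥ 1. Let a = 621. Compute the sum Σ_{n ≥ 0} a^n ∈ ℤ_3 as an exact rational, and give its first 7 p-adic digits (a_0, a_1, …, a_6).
Σ a^n = 1/(1 − a) = -1/620;  first 7 digits = (1, 0, 0, 2, 1, 2, 1)

v_3(a) = 3 ≥ 1, so the series converges in ℤ_3 to 1/(1 − a) = 1/(1 − 621) = -1/620. Expand this rational in ℤ_3: compute digits iteratively via d_i = x_i mod 3, x_{i+1} = (x_i − d_i)/3. The first 7 digits are (1, 0, 0, 2, 1, 2, 1).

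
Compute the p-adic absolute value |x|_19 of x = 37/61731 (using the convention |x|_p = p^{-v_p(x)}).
|37/61731|_19 = 6859

Step 1 — compute v_19(x) by factoring powers of 19 out of the numerator and denominator: v_19(37/61731) = -3. Step 2 — apply |x|_p = p^{-v_p(x)} = 19^{3} = 6859.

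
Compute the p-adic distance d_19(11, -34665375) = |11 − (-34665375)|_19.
d_19(11, -34665375) = 1/2476099

Step 1 — x − y = 11 − (-34665375) = 34665386. Step 2 — v_19(34665386) = 5 (factor: 34665386 = (19^5 · 14); the sign does not affect v_p). Step 3 — |x − y|_19 = 19^{-5} = 1/2476099.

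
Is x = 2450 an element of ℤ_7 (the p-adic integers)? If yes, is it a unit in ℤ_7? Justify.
x ∈ ℤ_7 but not a unit; v_7(x) = 2 > 0

ℤ_7 = {x ∈ ℚ_7 : v_7(x) ≥ 0} and ℤ_7^× = {x ∈ ℤ_7 : v_7(x) = 0}. Here v_7(2450) = v_7(num) − v_7(den) = 2; compare against these criteria.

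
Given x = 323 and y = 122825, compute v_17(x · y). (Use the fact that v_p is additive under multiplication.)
v_17(39672475) = 4

v_p(x) = 1 (factor: 323 = 17^1 · 19); v_p(y) = 3 (factor: 122825 = 17^3 · 25). Additivity: v_p(xy) = v_p(x) + v_p(y) = 1 + 3 = 4. (Direct check: xy = 39672475 = 17^4 · (475).)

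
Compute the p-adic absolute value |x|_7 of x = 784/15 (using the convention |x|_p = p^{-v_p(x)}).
|784/15|_7 = 1/49

Step 1 — compute v_7(x) by factoring powers of 7 out of the numerator and denominator: v_7(784/15) = 2. Step 2 — apply |x|_p = p^{-v_p(x)} = 7^{-2} = 1/49.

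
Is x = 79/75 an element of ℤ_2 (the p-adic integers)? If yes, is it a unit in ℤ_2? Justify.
x ∈ ℤ_2^× (unit); v_2(x) = 0

ℤ_2 = {x ∈ ℚ_2 : v_2(x) ≥ 0} and ℤ_2^× = {x ∈ ℤ_2 : v_2(x) = 0}. Here v_2(79/75) = v_2(num) − v_2(den) = 0; compare against these criteria.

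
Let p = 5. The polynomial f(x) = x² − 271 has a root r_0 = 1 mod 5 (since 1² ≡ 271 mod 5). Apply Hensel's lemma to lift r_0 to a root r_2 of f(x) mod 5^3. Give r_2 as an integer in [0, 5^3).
r_2 = 86 (mod 125)

Hensel's recurrence: r_{i+1} = r_i − f(r_i)·(f′(r_i))^{-1} mod 5^{i+2}, with f′(x) = 2x. Iterate:
  r_0 = 1 (mod 5)
  r_1 = 11 (mod 25)
  r_2 = 86 (mod 125)
Final: r_2 = 86, and one checks f(r_2) ≡ 0 mod 5^3.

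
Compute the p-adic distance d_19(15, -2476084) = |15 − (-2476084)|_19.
d_19(15, -2476084) = 1/2476099

Step 1 — x − y = 15 − (-2476084) = 2476099. Step 2 — v_19(2476099) = 5 (factor: 2476099 = (19^5 · 1); the sign does not affect v_p). Step 3 — |x − y|_19 = 19^{-5} = 1/2476099.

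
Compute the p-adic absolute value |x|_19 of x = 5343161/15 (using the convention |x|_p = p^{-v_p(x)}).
|5343161/15|_19 = 1/130321

Step 1 — compute v_19(x) by factoring powers of 19 out of the numerator and denominator: v_19(5343161/15) = 4. Step 2 — apply |x|_p = p^{-v_p(x)} = 19^{-4} = 1/130321.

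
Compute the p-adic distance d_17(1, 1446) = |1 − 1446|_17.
d_17(1, 1446) = 1/289

Step 1 — x − y = 1 − 1446 = -1445. Step 2 — v_17(-1445) = 2 (factor: -1445 = −(17^2 · 5); the sign does not affect v_p). Step 3 — |x − y|_17 = 17^{-2} = 1/289.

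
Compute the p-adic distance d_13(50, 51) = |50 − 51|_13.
d_13(50, 51) = 1

Step 1 — x − y = 50 − 51 = -1. Step 2 — v_13(-1) = 0 (factor: -1 = −(13^0 · 1); the sign does not affect v_p). Step 3 — |x − y|_13 = 13^{0} = 1.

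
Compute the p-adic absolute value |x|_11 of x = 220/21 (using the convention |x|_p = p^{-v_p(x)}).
|220/21|_11 = 1/11

Step 1 — compute v_11(x) by factoring powers of 11 out of the numerator and denominator: v_11(220/21) = 1. Step 2 — apply |x|_p = p^{-v_p(x)} = 11^{-1} = 1/11.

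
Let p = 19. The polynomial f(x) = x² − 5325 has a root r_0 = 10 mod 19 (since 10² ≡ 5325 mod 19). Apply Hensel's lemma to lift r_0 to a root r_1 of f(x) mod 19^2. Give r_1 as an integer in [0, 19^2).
r_1 = 181 (mod 361)

Hensel's recurrence: r_{i+1} = r_i − f(r_i)·(f′(r_i))^{-1} mod 19^{i+2}, with f′(x) = 2x. Iterate:
  r_0 = 10 (mod 19)
  r_1 = 181 (mod 361)
Final: r_1 = 181, and one checks f(r_1) ≡ 0 mod 19^2.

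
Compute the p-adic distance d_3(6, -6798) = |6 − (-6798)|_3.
d_3(6, -6798) = 1/243

Step 1 — x − y = 6 − (-6798) = 6804. Step 2 — v_3(6804) = 5 (factor: 6804 = (3^5 · 28); the sign does not affect v_p). Step 3 — |x − y|_3 = 3^{-5} = 1/243.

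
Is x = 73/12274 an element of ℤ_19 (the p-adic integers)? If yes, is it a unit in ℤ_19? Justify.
x ∉ ℤ_19 (v_19(x) = -2 < 0)

ℤ_19 = {x ∈ ℚ_19 : v_19(x) ≥ 0} and ℤ_19^× = {x ∈ ℤ_19 : v_19(x) = 0}. Here v_19(73/12274) = v_19(num) − v_19(den) = -2; compare against these criteria.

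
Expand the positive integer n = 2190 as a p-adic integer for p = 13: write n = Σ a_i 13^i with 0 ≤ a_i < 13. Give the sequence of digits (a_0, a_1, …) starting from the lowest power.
(a_0, a_1, …) = (6, 12, 12)

Repeated division by 13 gives the digits low-to-high: 2190 = 6 + 12·13^1 + 12·13^2. Digit sequence: (6, 12, 12).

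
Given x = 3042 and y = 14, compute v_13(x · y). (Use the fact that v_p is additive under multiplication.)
v_13(42588) = 2

v_p(x) = 2 (factor: 3042 = 13^2 · 18); v_p(y) = 0 (factor: 14 = 13^0 · 14). Additivity: v_p(xy) = v_p(x) + v_p(y) = 2 + 0 = 2. (Direct check: xy = 42588 = 13^2 · (252).)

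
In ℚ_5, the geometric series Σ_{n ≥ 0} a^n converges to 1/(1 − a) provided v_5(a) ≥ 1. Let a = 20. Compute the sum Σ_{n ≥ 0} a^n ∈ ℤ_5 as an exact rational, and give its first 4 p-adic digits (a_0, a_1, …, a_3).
Σ a^n = 1/(1 − a) = -1/19;  first 4 digits = (1, 4, 1, 2)

v_5(a) = 1 ≥ 1, so the series converges in ℤ_5 to 1/(1 − a) = 1/(1 − 20) = -1/19. Expand this rational in ℤ_5: compute digits iteratively via d_i = x_i mod 5, x_{i+1} = (x_i − d_i)/5. The first 4 digits are (1, 4, 1, 2).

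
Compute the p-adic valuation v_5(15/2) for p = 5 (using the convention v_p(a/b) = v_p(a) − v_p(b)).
v_5(15/2) = 1

Factor powers of 5 from the numerator and denominator of the reduced fraction: 15 = 5^1 · 3 and 2 = 5^0 · 2. Apply v_p(a/b) = v_p(a) − v_p(b): v_5(15/2) = 1 − 0 = 1.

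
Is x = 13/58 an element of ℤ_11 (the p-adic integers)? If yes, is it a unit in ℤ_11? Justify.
x ∈ ℤ_11^× (unit); v_11(x) = 0

ℤ_11 = {x ∈ ℚ_11 : v_11(x) ≥ 0} and ℤ_11^× = {x ∈ ℤ_11 : v_11(x) = 0}. Here v_11(13/58) = v_11(num) − v_11(den) = 0; compare against these criteria.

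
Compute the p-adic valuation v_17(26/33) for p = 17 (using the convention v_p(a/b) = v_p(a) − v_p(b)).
v_17(26/33) = 0

Factor powers of 17 from the numerator and denominator of the reduced fraction: 26 = 17^0 · 26 and 33 = 17^0 · 33. Apply v_p(a/b) = v_p(a) − v_p(b): v_17(26/33) = 0 − 0 = 0.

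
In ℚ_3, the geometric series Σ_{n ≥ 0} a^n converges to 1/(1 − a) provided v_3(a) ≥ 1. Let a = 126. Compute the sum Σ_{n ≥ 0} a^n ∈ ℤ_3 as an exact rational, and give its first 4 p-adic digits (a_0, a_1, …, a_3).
Σ a^n = 1/(1 − a) = -1/125;  first 4 digits = (1, 0, 2, 1)

v_3(a) = 2 ≥ 1, so the series converges in ℤ_3 to 1/(1 − a) = 1/(1 − 126) = -1/125. Expand this rational in ℤ_3: compute digits iteratively via d_i = x_i mod 3, x_{i+1} = (x_i − d_i)/3. The first 4 digits are (1, 0, 2, 1).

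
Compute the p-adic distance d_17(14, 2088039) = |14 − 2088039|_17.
d_17(14, 2088039) = 1/83521

Step 1 — x − y = 14 − 2088039 = -2088025. Step 2 — v_17(-2088025) = 4 (factor: -2088025 = −(17^4 · 25); the sign does not affect v_p). Step 3 — |x − y|_17 = 17^{-4} = 1/83521.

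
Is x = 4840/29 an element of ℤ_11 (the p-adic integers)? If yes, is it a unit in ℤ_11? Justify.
x ∈ ℤ_11 but not a unit; v_11(x) = 2 > 0

ℤ_11 = {x ∈ ℚ_11 : v_11(x) ≥ 0} and ℤ_11^× = {x ∈ ℤ_11 : v_11(x) = 0}. Here v_11(4840/29) = v_11(num) − v_11(den) = 2; compare against these criteria.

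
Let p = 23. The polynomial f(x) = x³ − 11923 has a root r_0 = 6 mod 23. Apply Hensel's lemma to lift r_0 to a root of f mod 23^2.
r_1 = 374 (mod 529)

Hensel: r_{i+1} = r_i − f(r_i)/f′(r_i) mod 23^{i+2}, where f′(x) = 3x². Iterate:
  r_0 = 6 (mod 23)
  r_1 = 374 (mod 529)
Final: r = 374 with f(r) ≡ 0 mod 23^2.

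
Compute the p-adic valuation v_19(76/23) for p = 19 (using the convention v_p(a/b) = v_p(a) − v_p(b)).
v_19(76/23) = 1

Factor powers of 19 from the numerator and denominator of the reduced fraction: 76 = 19^1 · 4 and 23 = 19^0 · 23. Apply v_p(a/b) = v_p(a) − v_p(b): v_19(76/23) = 1 − 0 = 1.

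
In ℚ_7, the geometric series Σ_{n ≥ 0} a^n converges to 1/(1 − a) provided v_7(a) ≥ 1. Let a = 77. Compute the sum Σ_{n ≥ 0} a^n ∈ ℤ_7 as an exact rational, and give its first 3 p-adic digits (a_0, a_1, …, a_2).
Σ a^n = 1/(1 − a) = -1/76;  first 3 digits = (1, 4, 3)

v_7(a) = 1 ≥ 1, so the series converges in ℤ_7 to 1/(1 − a) = 1/(1 − 77) = -1/76. Expand this rational in ℤ_7: compute digits iteratively via d_i = x_i mod 7, x_{i+1} = (x_i − d_i)/7. The first 3 digits are (1, 4, 3).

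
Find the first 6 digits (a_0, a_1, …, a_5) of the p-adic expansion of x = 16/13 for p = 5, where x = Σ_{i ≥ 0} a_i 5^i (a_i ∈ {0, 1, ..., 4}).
(a_0, …, a_5) = (2, 1, 4, 3, 0, 1)

v_5(16/13) = 0 (numerator and denominator both coprime to 5), so x ∈ ℤ_5^×. Compute digits iteratively via a_i = x_i mod 5, x_{i+1} = (x_i − a_i)/5, with x_0 = x:
  x_0 = 16/13;  a_0 = 2;  x_1 = (x_0 − 2)/5 = -2/13
  x_1 = -2/13;  a_1 = 1;  x_2 = (x_1 − 1)/5 = -3/13
  x_2 = -3/13;  a_2 = 4;  x_3 = (x_2 − 4)/5 = -11/13
  x_3 = -11/13;  a_3 = 3;  x_4 = (x_3 − 3)/5 = -10/13
  x_4 = -10/13;  a_4 = 0;  x_5 = (x_4 − 0)/5 = -2/13
  x_5 = -2/13;  a_5 = 1;  x_6 = (x_5 − 1)/5 = -3/13
Digits: (2, 1, 4, 3, 0, 1).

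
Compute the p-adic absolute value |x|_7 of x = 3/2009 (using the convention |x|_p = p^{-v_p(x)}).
|3/2009|_7 = 49

Step 1 — compute v_7(x) by factoring powers of 7 out of the numerator and denominator: v_7(3/2009) = -2. Step 2 — apply |x|_p = p^{-v_p(x)} = 7^{2} = 49.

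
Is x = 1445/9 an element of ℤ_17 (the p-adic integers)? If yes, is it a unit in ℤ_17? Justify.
x ∈ ℤ_17 but not a unit; v_17(x) = 2 > 0

ℤ_17 = {x ∈ ℚ_17 : v_17(x) ≥ 0} and ℤ_17^× = {x ∈ ℤ_17 : v_17(x) = 0}. Here v_17(1445/9) = v_17(num) − v_17(den) = 2; compare against these criteria.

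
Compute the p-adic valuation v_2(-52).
v_2(-52) = 2

v_2(n) is the largest exponent k such that 2^k divides n. Factor out: -52 = -2^2 · 13. (Sign doesn't affect v_p.) So v_2(-52) = 2.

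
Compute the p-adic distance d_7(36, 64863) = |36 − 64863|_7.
d_7(36, 64863) = 1/2401

Step 1 — x − y = 36 − 64863 = -64827. Step 2 — v_7(-64827) = 4 (factor: -64827 = −(7^4 · 27); the sign does not affect v_p). Step 3 — |x − y|_7 = 7^{-4} = 1/2401.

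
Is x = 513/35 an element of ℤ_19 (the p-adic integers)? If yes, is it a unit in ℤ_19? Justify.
x ∈ ℤ_19 but not a unit; v_19(x) = 1 > 0

ℤ_19 = {x ∈ ℚ_19 : v_19(x) ≥ 0} and ℤ_19^× = {x ∈ ℤ_19 : v_19(x) = 0}. Here v_19(513/35) = v_19(num) − v_19(den) = 1; compare against these criteria.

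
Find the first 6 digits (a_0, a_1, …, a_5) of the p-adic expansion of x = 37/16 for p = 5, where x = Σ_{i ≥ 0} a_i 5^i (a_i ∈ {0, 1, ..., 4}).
(a_0, …, a_5) = (2, 1, 2, 3, 4, 0)

v_5(37/16) = 0 (numerator and denominator both coprime to 5), so x ∈ ℤ_5^×. Compute digits iteratively via a_i = x_i mod 5, x_{i+1} = (x_i − a_i)/5, with x_0 = x:
  x_0 = 37/16;  a_0 = 2;  x_1 = (x_0 − 2)/5 = 1/16
  x_1 = 1/16;  a_1 = 1;  x_2 = (x_1 − 1)/5 = -3/16
  x_2 = -3/16;  a_2 = 2;  x_3 = (x_2 − 2)/5 = -7/16
  x_3 = -7/16;  a_3 = 3;  x_4 = (x_3 − 3)/5 = -11/16
  x_4 = -11/16;  a_4 = 4;  x_5 = (x_4 − 4)/5 = -15/16
  x_5 = -15/16;  a_5 = 0;  x_6 = (x_5 − 0)/5 = -3/16
Digits: (2, 1, 2, 3, 4, 0).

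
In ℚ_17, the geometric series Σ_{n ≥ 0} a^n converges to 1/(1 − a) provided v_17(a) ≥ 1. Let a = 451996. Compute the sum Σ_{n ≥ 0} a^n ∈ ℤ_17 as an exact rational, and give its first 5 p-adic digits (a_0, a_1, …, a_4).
Σ a^n = 1/(1 − a) = -1/451995;  first 5 digits = (1, 0, 0, 7, 5)

v_17(a) = 3 ≥ 1, so the series converges in ℤ_17 to 1/(1 − a) = 1/(1 − 451996) = -1/451995. Expand this rational in ℤ_17: compute digits iteratively via d_i = x_i mod 17, x_{i+1} = (x_i − d_i)/17. The first 5 digits are (1, 0, 0, 7, 5).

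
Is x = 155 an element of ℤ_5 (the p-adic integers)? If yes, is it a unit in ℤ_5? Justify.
x ∈ ℤ_5 but not a unit; v_5(x) = 1 > 0

ℤ_5 = {x ∈ ℚ_5 : v_5(x) ≥ 0} and ℤ_5^× = {x ∈ ℤ_5 : v_5(x) = 0}. Here v_5(155) = v_5(num) − v_5(den) = 1; compare against these criteria.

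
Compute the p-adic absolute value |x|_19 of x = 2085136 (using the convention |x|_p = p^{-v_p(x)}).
|2085136|_19 = 1/130321

Step 1 — compute v_19(x) by factoring powers of 19 out of the numerator and denominator: v_19(2085136) = 4. Step 2 — apply |x|_p = p^{-v_p(x)} = 19^{-4} = 1/130321.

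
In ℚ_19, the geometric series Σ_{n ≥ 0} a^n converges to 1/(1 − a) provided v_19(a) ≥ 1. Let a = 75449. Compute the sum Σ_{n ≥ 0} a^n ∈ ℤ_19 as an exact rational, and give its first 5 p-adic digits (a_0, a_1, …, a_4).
Σ a^n = 1/(1 − a) = -1/75448;  first 5 digits = (1, 0, 0, 11, 0)

v_19(a) = 3 ≥ 1, so the series converges in ℤ_19 to 1/(1 − a) = 1/(1 − 75449) = -1/75448. Expand this rational in ℤ_19: compute digits iteratively via d_i = x_i mod 19, x_{i+1} = (x_i − d_i)/19. The first 5 digits are (1, 0, 0, 11, 0).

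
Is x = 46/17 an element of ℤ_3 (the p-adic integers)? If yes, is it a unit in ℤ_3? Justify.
x ∈ ℤ_3^× (unit); v_3(x) = 0

ℤ_3 = {x ∈ ℚ_3 : v_3(x) ≥ 0} and ℤ_3^× = {x ∈ ℤ_3 : v_3(x) = 0}. Here v_3(46/17) = v_3(num) − v_3(den) = 0; compare against these criteria.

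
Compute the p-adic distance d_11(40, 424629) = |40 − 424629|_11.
d_11(40, 424629) = 1/14641

Step 1 — x − y = 40 − 424629 = -424589. Step 2 — v_11(-424589) = 4 (factor: -424589 = −(11^4 · 29); the sign does not affect v_p). Step 3 — |x − y|_11 = 11^{-4} = 1/14641.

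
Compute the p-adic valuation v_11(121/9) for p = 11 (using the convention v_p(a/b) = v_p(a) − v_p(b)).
v_11(121/9) = 2

Factor powers of 11 from the numerator and denominator of the reduced fraction: 121 = 11^2 · 1 and 9 = 11^0 · 9. Apply v_p(a/b) = v_p(a) − v_p(b): v_11(121/9) = 2 − 0 = 2.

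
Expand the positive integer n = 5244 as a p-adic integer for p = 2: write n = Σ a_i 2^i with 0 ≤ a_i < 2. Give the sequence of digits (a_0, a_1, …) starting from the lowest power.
(a_0, a_1, …) = (0, 0, 1, 1, 1, 1, 1, 0, 0, 0, 1, 0, 1)

Repeated division by 2 gives the digits low-to-high: 5244 = 1·2^2 + 1·2^3 + 1·2^4 + 1·2^5 + 1·2^6 + 1·2^10 + 1·2^12. Digit sequence: (0, 0, 1, 1, 1, 1, 1, 0, 0, 0, 1, 0, 1).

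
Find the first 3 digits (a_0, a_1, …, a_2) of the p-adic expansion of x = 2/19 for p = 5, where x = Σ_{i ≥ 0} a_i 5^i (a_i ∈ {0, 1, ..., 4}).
(a_0, …, a_2) = (3, 1, 1)

v_5(2/19) = 0 (numerator and denominator both coprime to 5), so x ∈ ℤ_5^×. Compute digits iteratively via a_i = x_i mod 5, x_{i+1} = (x_i − a_i)/5, with x_0 = x:
  x_0 = 2/19;  a_0 = 3;  x_1 = (x_0 − 3)/5 = -11/19
  x_1 = -11/19;  a_1 = 1;  x_2 = (x_1 − 1)/5 = -6/19
  x_2 = -6/19;  a_2 = 1;  x_3 = (x_2 − 1)/5 = -5/19
Digits: (3, 1, 1).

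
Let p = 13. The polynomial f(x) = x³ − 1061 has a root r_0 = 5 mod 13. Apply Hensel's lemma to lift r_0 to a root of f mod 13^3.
r_2 = 1552 (mod 2197)

Hensel: r_{i+1} = r_i − f(r_i)/f′(r_i) mod 13^{i+2}, where f′(x) = 3x². Iterate:
  r_0 = 5 (mod 13)
  r_1 = 31 (mod 169)
  r_2 = 1552 (mod 2197)
Final: r = 1552 with f(r) ≡ 0 mod 13^3.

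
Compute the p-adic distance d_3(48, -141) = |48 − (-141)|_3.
d_3(48, -141) = 1/27

Step 1 — x − y = 48 − (-141) = 189. Step 2 — v_3(189) = 3 (factor: 189 = (3^3 · 7); the sign does not affect v_p). Step 3 — |x − y|_3 = 3^{-3} = 1/27.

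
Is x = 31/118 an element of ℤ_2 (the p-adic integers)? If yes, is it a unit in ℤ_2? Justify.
x ∉ ℤ_2 (v_2(x) = -1 < 0)

ℤ_2 = {x ∈ ℚ_2 : v_2(x) ≥ 0} and ℤ_2^× = {x ∈ ℤ_2 : v_2(x) = 0}. Here v_2(31/118) = v_2(num) − v_2(den) = -1; compare against these criteria.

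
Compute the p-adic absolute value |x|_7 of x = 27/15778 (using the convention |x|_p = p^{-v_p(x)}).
|27/15778|_7 = 343

Step 1 — compute v_7(x) by factoring powers of 7 out of the numerator and denominator: v_7(27/15778) = -3. Step 2 — apply |x|_p = p^{-v_p(x)} = 7^{3} = 343.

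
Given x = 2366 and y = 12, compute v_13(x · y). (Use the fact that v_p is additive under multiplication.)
v_13(28392) = 2

v_p(x) = 2 (factor: 2366 = 13^2 · 14); v_p(y) = 0 (factor: 12 = 13^0 · 12). Additivity: v_p(xy) = v_p(x) + v_p(y) = 2 + 0 = 2. (Direct check: xy = 28392 = 13^2 · (168).)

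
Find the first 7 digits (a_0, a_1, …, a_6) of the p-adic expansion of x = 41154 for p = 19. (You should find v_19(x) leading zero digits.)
(a_0, …, a_6) = (0, 0, 0, 6, 0, 0, 0)

v_19(41154) = 3, so a_0 = ... = a_2 = 0. Factor out: x = 19^3 · u with u = 6 a unit in ℤ_19. Expand u iteratively via a_{v+i} = u_i mod 19, u_{i+1} = (u_i − a_{v+i})/19:
  u_0 = 6;  a_3 = 6;  u_1 = (u_0 − 6)/19 = 0
  u_1 = 0;  a_4 = 0;  u_2 = (u_1 − 0)/19 = 0
  u_2 = 0;  a_5 = 0;  u_3 = (u_2 − 0)/19 = 0
  u_3 = 0;  a_6 = 0;  u_4 = (u_3 − 0)/19 = 0
Digits: (0, 0, 0, 6, 0, 0, 0).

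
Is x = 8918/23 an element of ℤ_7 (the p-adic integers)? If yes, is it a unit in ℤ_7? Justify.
x ∈ ℤ_7 but not a unit; v_7(x) = 3 > 0

ℤ_7 = {x ∈ ℚ_7 : v_7(x) ≥ 0} and ℤ_7^× = {x ∈ ℤ_7 : v_7(x) = 0}. Here v_7(8918/23) = v_7(num) − v_7(den) = 3; compare against these criteria.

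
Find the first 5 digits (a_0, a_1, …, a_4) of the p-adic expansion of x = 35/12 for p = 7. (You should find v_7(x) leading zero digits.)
(a_0, …, a_4) = (0, 1, 4, 0, 4)

v_7(35/12) = 1, so a_0 = ... = a_0 = 0. Factor out: x = 7^1 · u with u = 5/12 a unit in ℤ_7. Expand u iteratively via a_{v+i} = u_i mod 7, u_{i+1} = (u_i − a_{v+i})/7:
  u_0 = 5/12;  a_1 = 1;  u_1 = (u_0 − 1)/7 = -1/12
  u_1 = -1/12;  a_2 = 4;  u_2 = (u_1 − 4)/7 = -7/12
  u_2 = -7/12;  a_3 = 0;  u_3 = (u_2 − 0)/7 = -1/12
  u_3 = -1/12;  a_4 = 4;  u_4 = (u_3 − 4)/7 = -7/12
Digits: (0, 1, 4, 0, 4).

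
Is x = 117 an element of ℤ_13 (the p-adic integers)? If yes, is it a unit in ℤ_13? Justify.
x ∈ ℤ_13 but not a unit; v_13(x) = 1 > 0

ℤ_13 = {x ∈ ℚ_13 : v_13(x) ≥ 0} and ℤ_13^× = {x ∈ ℤ_13 : v_13(x) = 0}. Here v_13(117) = v_13(num) − v_13(den) = 1; compare against these criteria.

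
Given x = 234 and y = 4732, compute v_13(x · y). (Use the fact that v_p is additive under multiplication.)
v_13(1107288) = 3

v_p(x) = 1 (factor: 234 = 13^1 · 18); v_p(y) = 2 (factor: 4732 = 13^2 · 28). Additivity: v_p(xy) = v_p(x) + v_p(y) = 1 + 2 = 3. (Direct check: xy = 1107288 = 13^3 · (504).)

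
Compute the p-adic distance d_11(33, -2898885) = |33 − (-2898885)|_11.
d_11(33, -2898885) = 1/161051

Step 1 — x − y = 33 − (-2898885) = 2898918. Step 2 — v_11(2898918) = 5 (factor: 2898918 = (11^5 · 18); the sign does not affect v_p). Step 3 — |x − y|_11 = 11^{-5} = 1/161051.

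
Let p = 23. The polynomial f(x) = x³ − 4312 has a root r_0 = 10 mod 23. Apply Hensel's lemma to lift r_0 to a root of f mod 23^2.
r_1 = 148 (mod 529)

Hensel: r_{i+1} = r_i − f(r_i)/f′(r_i) mod 23^{i+2}, where f′(x) = 3x². Iterate:
  r_0 = 10 (mod 23)
  r_1 = 148 (mod 529)
Final: r = 148 with f(r) ≡ 0 mod 23^2.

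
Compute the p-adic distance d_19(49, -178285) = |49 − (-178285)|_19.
d_19(49, -178285) = 1/6859

Step 1 — x − y = 49 − (-178285) = 178334. Step 2 — v_19(178334) = 3 (factor: 178334 = (19^3 · 26); the sign does not affect v_p). Step 3 — |x − y|_19 = 19^{-3} = 1/6859.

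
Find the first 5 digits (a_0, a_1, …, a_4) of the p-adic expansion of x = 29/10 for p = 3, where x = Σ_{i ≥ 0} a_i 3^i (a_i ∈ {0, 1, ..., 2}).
(a_0, …, a_4) = (2, 0, 1, 0, 2)

v_3(29/10) = 0 (numerator and denominator both coprime to 3), so x ∈ ℤ_3^×. Compute digits iteratively via a_i = x_i mod 3, x_{i+1} = (x_i − a_i)/3, with x_0 = x:
  x_0 = 29/10;  a_0 = 2;  x_1 = (x_0 − 2)/3 = 3/10
  x_1 = 3/10;  a_1 = 0;  x_2 = (x_1 − 0)/3 = 1/10
  x_2 = 1/10;  a_2 = 1;  x_3 = (x_2 − 1)/3 = -3/10
  x_3 = -3/10;  a_3 = 0;  x_4 = (x_3 − 0)/3 = -1/10
  x_4 = -1/10;  a_4 = 2;  x_5 = (x_4 − 2)/3 = -7/10
Digits: (2, 0, 1, 0, 2).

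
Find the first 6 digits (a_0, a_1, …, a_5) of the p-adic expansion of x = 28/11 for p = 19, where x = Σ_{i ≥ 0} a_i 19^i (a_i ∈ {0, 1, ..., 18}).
(a_0, …, a_5) = (6, 5, 17, 6, 10, 15)

v_19(28/11) = 0 (numerator and denominator both coprime to 19), so x ∈ ℤ_19^×. Compute digits iteratively via a_i = x_i mod 19, x_{i+1} = (x_i − a_i)/19, with x_0 = x:
  x_0 = 28/11;  a_0 = 6;  x_1 = (x_0 − 6)/19 = -2/11
  x_1 = -2/11;  a_1 = 5;  x_2 = (x_1 − 5)/19 = -3/11
  x_2 = -3/11;  a_2 = 17;  x_3 = (x_2 − 17)/19 = -10/11
  x_3 = -10/11;  a_3 = 6;  x_4 = (x_3 − 6)/19 = -4/11
  x_4 = -4/11;  a_4 = 10;  x_5 = (x_4 − 10)/19 = -6/11
  x_5 = -6/11;  a_5 = 15;  x_6 = (x_5 − 15)/19 = -9/11
Digits: (6, 5, 17, 6, 10, 15).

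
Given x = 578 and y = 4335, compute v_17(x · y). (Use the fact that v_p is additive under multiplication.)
v_17(2505630) = 4

v_p(x) = 2 (factor: 578 = 17^2 · 2); v_p(y) = 2 (factor: 4335 = 17^2 · 15). Additivity: v_p(xy) = v_p(x) + v_p(y) = 2 + 2 = 4. (Direct check: xy = 2505630 = 17^4 · (30).)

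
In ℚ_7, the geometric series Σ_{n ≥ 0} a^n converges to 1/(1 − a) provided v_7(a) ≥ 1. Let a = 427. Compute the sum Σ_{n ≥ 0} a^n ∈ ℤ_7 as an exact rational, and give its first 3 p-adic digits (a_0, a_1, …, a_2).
Σ a^n = 1/(1 − a) = -1/426;  first 3 digits = (1, 5, 5)

v_7(a) = 1 ≥ 1, so the series converges in ℤ_7 to 1/(1 − a) = 1/(1 − 427) = -1/426. Expand this rational in ℤ_7: compute digits iteratively via d_i = x_i mod 7, x_{i+1} = (x_i − d_i)/7. The first 3 digits are (1, 5, 5).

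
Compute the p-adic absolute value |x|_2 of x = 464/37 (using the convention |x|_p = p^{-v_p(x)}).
|464/37|_2 = 1/16

Step 1 — compute v_2(x) by factoring powers of 2 out of the numerator and denominator: v_2(464/37) = 4. Step 2 — apply |x|_p = p^{-v_p(x)} = 2^{-4} = 1/16.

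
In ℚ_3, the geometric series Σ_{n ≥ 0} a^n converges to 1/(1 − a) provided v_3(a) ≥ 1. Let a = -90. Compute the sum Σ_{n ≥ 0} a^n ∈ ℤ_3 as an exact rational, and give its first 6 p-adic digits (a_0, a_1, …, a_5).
Σ a^n = 1/(1 − a) = 1/91;  first 6 digits = (1, 0, 2, 2, 2, 2)

v_3(a) = 2 ≥ 1, so the series converges in ℤ_3 to 1/(1 − a) = 1/(1 − (-90)) = 1/91. Expand this rational in ℤ_3: compute digits iteratively via d_i = x_i mod 3, x_{i+1} = (x_i − d_i)/3. The first 6 digits are (1, 0, 2, 2, 2, 2).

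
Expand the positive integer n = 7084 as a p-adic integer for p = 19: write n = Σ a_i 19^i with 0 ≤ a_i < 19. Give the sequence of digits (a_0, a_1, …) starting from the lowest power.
(a_0, a_1, …) = (16, 11, 0, 1)

Repeated division by 19 gives the digits low-to-high: 7084 = 16 + 11·19^1 + 1·19^3. Digit sequence: (16, 11, 0, 1).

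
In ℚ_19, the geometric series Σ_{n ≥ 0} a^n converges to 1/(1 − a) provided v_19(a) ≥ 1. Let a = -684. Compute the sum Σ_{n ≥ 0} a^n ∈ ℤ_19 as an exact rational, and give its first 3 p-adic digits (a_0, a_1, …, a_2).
Σ a^n = 1/(1 − a) = 1/685;  first 3 digits = (1, 2, 2)

v_19(a) = 1 ≥ 1, so the series converges in ℤ_19 to 1/(1 − a) = 1/(1 − (-684)) = 1/685. Expand this rational in ℤ_19: compute digits iteratively via d_i = x_i mod 19, x_{i+1} = (x_i − d_i)/19. The first 3 digits are (1, 2, 2).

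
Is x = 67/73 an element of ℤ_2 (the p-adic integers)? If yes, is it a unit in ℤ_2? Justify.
x ∈ ℤ_2^× (unit); v_2(x) = 0

ℤ_2 = {x ∈ ℚ_2 : v_2(x) ≥ 0} and ℤ_2^× = {x ∈ ℤ_2 : v_2(x) = 0}. Here v_2(67/73) = v_2(num) − v_2(den) = 0; compare against these criteria.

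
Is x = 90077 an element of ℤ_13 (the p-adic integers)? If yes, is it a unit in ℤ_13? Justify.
x ∈ ℤ_13 but not a unit; v_13(x) = 3 > 0

ℤ_13 = {x ∈ ℚ_13 : v_13(x) ≥ 0} and ℤ_13^× = {x ∈ ℤ_13 : v_13(x) = 0}. Here v_13(90077) = v_13(num) − v_13(den) = 3; compare against these criteria.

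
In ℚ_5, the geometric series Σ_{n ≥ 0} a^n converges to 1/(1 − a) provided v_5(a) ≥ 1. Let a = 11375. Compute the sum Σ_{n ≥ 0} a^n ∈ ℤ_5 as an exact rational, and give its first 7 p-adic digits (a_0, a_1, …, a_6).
Σ a^n = 1/(1 − a) = -1/11374;  first 7 digits = (1, 0, 0, 1, 3, 3, 1)

v_5(a) = 3 ≥ 1, so the series converges in ℤ_5 to 1/(1 − a) = 1/(1 − 11375) = -1/11374. Expand this rational in ℤ_5: compute digits iteratively via d_i = x_i mod 5, x_{i+1} = (x_i − d_i)/5. The first 7 digits are (1, 0, 0, 1, 3, 3, 1).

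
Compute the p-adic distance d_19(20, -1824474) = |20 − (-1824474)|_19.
d_19(20, -1824474) = 1/130321

Step 1 — x − y = 20 − (-1824474) = 1824494. Step 2 — v_19(1824494) = 4 (factor: 1824494 = (19^4 · 14); the sign does not affect v_p). Step 3 — |x − y|_19 = 19^{-4} = 1/130321.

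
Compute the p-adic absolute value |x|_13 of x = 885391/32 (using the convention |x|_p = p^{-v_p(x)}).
|885391/32|_13 = 1/28561

Step 1 — compute v_13(x) by factoring powers of 13 out of the numerator and denominator: v_13(885391/32) = 4. Step 2 — apply |x|_p = p^{-v_p(x)} = 13^{-4} = 1/28561.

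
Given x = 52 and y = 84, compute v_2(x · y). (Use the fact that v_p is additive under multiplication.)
v_2(4368) = 4

v_p(x) = 2 (factor: 52 = 2^2 · 13); v_p(y) = 2 (factor: 84 = 2^2 · 21). Additivity: v_p(xy) = v_p(x) + v_p(y) = 2 + 2 = 4. (Direct check: xy = 4368 = 2^4 · (273).)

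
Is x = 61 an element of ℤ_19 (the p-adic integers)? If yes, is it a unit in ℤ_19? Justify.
x ∈ ℤ_19^× (unit); v_19(x) = 0

ℤ_19 = {x ∈ ℚ_19 : v_19(x) ≥ 0} and ℤ_19^× = {x ∈ ℤ_19 : v_19(x) = 0}. Here v_19(61) = v_19(num) − v_19(den) = 0; compare against these criteria.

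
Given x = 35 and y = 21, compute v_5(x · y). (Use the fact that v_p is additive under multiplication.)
v_5(735) = 1

v_p(x) = 1 (factor: 35 = 5^1 · 7); v_p(y) = 0 (factor: 21 = 5^0 · 21). Additivity: v_p(xy) = v_p(x) + v_p(y) = 1 + 0 = 1. (Direct check: xy = 735 = 5^1 · (147).)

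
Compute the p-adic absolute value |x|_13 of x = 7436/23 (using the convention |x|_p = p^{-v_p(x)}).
|7436/23|_13 = 1/169

Step 1 — compute v_13(x) by factoring powers of 13 out of the numerator and denominator: v_13(7436/23) = 2. Step 2 — apply |x|_p = p^{-v_p(x)} = 13^{-2} = 1/169.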